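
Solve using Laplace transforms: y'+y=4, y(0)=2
Take L of both sides: sY(s) - 2 + Y(s)=4/s
Y(s)(s + 1)=4/s + 2
Y(s)=4/(s(s + 1)) + 2/(s + 1)
Partial fractions: 4/(s(s + 1))=4/s - 4/(s + 1)
So Y(s)=4/s - 2/(s + 1)
Inverse transform (L^(-1){1/s}=1, L^(-1){1/(s + 1)}=e^(-t)):

Answer: y(t)=4 - 2·e^(-t)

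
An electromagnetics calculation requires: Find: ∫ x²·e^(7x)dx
Integration by parts twice:
First: u = x², dv = e^(7x) dx => x²e^(7x)/7 - (2/7)∫ xe^(7x) dx
Second (∫ xe^(7x) dx): xe^(7x)/7 - e^(7x)/49
Combining: e^(7x)(x²/7 - 2x/49 + 2/343) + C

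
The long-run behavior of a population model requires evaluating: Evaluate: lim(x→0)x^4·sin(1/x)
Squeeze theorem: -|x^4| ≤ x^4·sin(1/x) ≤ |x^4|
Since x^4 → 0 as x → 0, by squeeze theorem the limit is 0

Answer: 0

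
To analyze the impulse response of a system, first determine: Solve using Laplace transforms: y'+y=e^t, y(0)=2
Take L: sY - 2 + Y=1/(s-1)
Y(s + 1)=1/(s-1) + 2
Y=1/((s-1)(s + 1)) + 2/(s + 1)
Partial fractions: 1/((s-1)(s + 1))=(1/2)/(s-1) - (1/2)/(s + 1)
So Y=(1/2)/(s-1) + (3/2)/(s + 1)
Inverse Laplace transform (L^(-1){1/(s-1)}=e^t, L^(-1){1/(s + 1)}=e^(-t)):

Answer: y(t)=(1/2)·e^t + (3/2)·e^(-t)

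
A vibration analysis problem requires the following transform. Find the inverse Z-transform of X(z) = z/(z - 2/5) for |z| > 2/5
Standard pair: z/(z-a) <-> a^n*u[n] for causal signals
With a = 2/5: x[n] = (2/5)^n*u[n]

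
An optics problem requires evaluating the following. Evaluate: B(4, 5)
B(x,y)=Γ(x)Γ(y)/Γ(x+y)=(x-1)!(y-1)!/(x+y-1)!
B(4,5)=3!·4!/8!=1/280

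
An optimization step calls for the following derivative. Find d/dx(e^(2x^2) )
Chain rule: d/dx[e^u] = e^u · u' where u = 2x^2
u' = 4x

Answer: 4x·e^(2x^2)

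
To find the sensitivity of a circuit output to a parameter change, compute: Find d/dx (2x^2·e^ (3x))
Product rule: (fg)' = f'g+fg'
f = 2x^2, f' = 4x
g = e^(3x), g' = 3·e^(3x)

Answer: 4x·e^(3x)+6x^2·e^(3x)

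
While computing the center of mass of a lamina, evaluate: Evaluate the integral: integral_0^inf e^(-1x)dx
integral_0^inf e^(-1x) dx=[-1/1*e^(-1x)]_0^inf
=0 - (-1/1)=1/1

Answer: 1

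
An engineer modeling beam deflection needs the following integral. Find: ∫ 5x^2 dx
Using power rule: ∫ 5x^2 dx = 5/3 x^3+C = (5/3)x^3+C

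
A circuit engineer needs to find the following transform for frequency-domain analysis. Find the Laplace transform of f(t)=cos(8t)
L{cos(wt)}=s/(s²+w²)
L{cos(8t)}=s/(s²+64)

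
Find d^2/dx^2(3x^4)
Apply power rule 2 times:
d^1: 12x^3
d^2: 36x^2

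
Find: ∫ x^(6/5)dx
Power rule: ∫ x^(6/5) dx = x^(11/5)/(11/5)+C

Answer: (5/11)·x^(11/5)+C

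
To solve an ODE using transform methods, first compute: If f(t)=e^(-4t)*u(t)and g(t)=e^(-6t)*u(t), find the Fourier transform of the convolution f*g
By the convolution theorem: F{f * g} = F(omega) * G(omega)
F(omega) = 1/(4 + j * omega), G(omega) = 1/(6 + j * omega)
F{f * g} = 1/((4 + j * omega)(6 + j * omega))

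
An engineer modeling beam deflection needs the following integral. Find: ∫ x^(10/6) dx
Power rule: ∫ x^(5/3) dx = x^(8/3)/(8/3) + C

Answer: (3/8)·x^(8/3) + C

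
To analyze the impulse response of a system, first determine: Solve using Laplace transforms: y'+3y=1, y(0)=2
Take L of both sides: sY(s)-2+3Y(s) = 1/s
Y(s)(s+3) = 1/s+2
Y(s) = 1/(s(s+3))+2/(s+3)
Partial fractions: 1/(s(s+3)) = (1/3)/s - (1/3)/(s+3)
So Y(s) = (1/3)/s+(5/3)/(s+3)
Inverse transform (L^(-1){1/s} = 1, L^(-1){1/(s+3)} = e^(-3t)):

Answer: y(t) = 1/3+(5/3)·e^(-3t)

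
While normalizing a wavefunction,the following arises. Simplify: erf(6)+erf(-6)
erf is odd: erf(-6)=-erf(6)
erf(6) + erf(-6)=erf(6) - erf(6)=0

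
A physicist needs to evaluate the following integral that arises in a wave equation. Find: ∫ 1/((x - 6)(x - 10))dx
Partial fractions: 1/((x-6)(x-10))=A/(x-6)+B/(x-10)
A=-1/4, B=1/4
∫ [-1/4· 1/(x-6)+1/4· 1/(x-10)] dx
=(1/4)[ln|x-10| - ln|x-6|]+C

Answer: (1/4)·ln|(x-10)/(x-6)|+C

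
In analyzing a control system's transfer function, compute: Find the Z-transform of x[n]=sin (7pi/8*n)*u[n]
Z{sin(w0*n)*u[n]}=z*sin(w0)/(z^2-2z*cos(w0)+1)
With w0=7pi/8: X(z)=z*sin(7pi/8)/(z^2-2z*cos(7pi/8)+1)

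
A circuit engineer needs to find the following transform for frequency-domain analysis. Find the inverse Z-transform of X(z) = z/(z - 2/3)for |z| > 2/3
Standard pair: z/(z-a) <-> a^n*u[n] for causal signals
With a=2/3: x[n]=(2/3)^n*u[n]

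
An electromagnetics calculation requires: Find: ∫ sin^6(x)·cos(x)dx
Let u = sin(x), du = cos(x) dx
∫ u^6 du = u^7/7+C

Answer: sin^7(x)/7+C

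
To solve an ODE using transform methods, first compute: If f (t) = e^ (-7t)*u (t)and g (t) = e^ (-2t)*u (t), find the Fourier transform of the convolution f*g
By the convolution theorem: F{f*g}=F(omega)*G(omega)
F(omega)=1/(7+j*omega), G(omega)=1/(2+j*omega)
F{f*g}=1/((7+j*omega)(2+j*omega))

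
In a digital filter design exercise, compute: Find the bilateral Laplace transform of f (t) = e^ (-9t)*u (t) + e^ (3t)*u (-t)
For e^(-9t) * u(t): L=1/(s + 9), Re(s) > -9
For e^(3t) * u(-t): L=-1/(s-3), Re(s) < 3
Combined: F(s)=1/(s + 9) - 1/(s-3), -9 < Re(s) < 3

Answer: 1/(s + 9) - 1/(s-3), ROC: -9 < Re(s) < 3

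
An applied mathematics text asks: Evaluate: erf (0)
erf(0)=0 (error function is odd and erf(0)=0 by definition)

Answer: 0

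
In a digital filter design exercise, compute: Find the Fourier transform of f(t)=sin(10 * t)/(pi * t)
sin(W*t)/(pi*t) = (W/pi)*sinc(W*t/pi) is the impulse response of the ideal low-pass filter with cutoff W (here W = 10).
Its Fourier transform is a rectangular function:
F(omega) = 1 for |omega| < 10, 0 otherwise

Answer: rect(omega/20) [i.e., 1 for |omega| < 10, 0 otherwise]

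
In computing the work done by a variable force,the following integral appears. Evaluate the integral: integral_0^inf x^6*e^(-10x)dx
This is a Gamma integral. Substitute u=10x (du=10 dx):
integral_0^inf x^6*e^(-10x) dx=(1/10^7) integral_0^inf u^6*e^(-u) du
=Gamma(7)/10^7=6!/10^7=720/10000000

Answer: 9/125000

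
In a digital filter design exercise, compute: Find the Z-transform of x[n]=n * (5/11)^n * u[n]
Using the property Z{n * a^n * u[n]}=az/(z-a)^2
With a=5/11: X(z)=(5/11)z/(z - 5/11)^2, |z| > 5/11

Answer: (5/11)z/(z - 5/11)^2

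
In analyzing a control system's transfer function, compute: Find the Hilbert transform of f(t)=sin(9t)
The Hilbert transform shifts each frequency component by -pi/2.
H{sin(wt)} = -cos(wt)
With w = 9: H{sin(9t)} = -cos(9t)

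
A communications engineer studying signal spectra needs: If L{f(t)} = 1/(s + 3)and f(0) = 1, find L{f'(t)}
L{f'(t)} = s·F(s) - f(0) = s/(s+3)-1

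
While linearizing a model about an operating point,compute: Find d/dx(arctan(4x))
d/dx[arctan(u)] = u'/(1 + u²), u = 4x, u' = 4

Answer: 4/(1 + 16x²)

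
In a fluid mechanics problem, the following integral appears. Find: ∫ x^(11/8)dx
Power rule: ∫ x^(11/8) dx = x^(19/8)/(19/8)+C

Answer: (8/19)·x^(19/8)+C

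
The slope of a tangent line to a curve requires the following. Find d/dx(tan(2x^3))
Chain rule: d/dx[tan(u)]=sec²(u)·u' where u=2x^3
u'=6x^2

Answer: 6x^2·sec²(2x^3)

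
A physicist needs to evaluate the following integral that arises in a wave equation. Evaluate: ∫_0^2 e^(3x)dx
Antiderivative: (1/3)e^(3x)
Evaluate: (1/3)(e^6-1)

Answer: (e^6-1)/3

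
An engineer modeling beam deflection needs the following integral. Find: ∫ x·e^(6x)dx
Integration by parts: u=x, dv=e^(6x) dx
du=dx, v=e^(6x)/6
=x·e^(6x)/6 - ∫ e^(6x)/6 dx
=x·e^(6x)/6 - e^(6x)/36 + C

Answer: e^(6x)(x/6 - 1/36) + C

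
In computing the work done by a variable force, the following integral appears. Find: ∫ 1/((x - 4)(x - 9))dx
Partial fractions: 1/((x-4)(x-9))=A/(x-4) + B/(x-9)
A=-1/5, B=1/5
∫ [-1/5· 1/(x-4) + 1/5· 1/(x-9)] dx
=(1/5)[ln|x-9| - ln|x-4|] + C

Answer: (1/5)·ln|(x-9)/(x-4)| + C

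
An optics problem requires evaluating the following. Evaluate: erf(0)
erf(0)=0 (error function is odd and erf(0)=0 by definition)

Answer: 0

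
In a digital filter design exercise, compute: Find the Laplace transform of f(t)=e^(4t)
L{e^(at)}=1/(s-a)
L{e^(4t)}=1/(s-4)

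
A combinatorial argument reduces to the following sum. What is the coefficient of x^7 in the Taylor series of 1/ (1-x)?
1/(1-x)=Σ x^n for |x|<1
All coefficients are 1

Answer: 1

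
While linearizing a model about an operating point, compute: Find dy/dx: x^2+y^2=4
Differentiate: 2x + 2y·(dy/dx) = 0
dy/dx = -2x/(2y)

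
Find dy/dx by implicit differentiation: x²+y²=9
Differentiate both sides: 2x + 2y·(dy/dx)=0
Solve: dy/dx=-2x/(2y)=-x/y

Answer: dy/dx=-x/y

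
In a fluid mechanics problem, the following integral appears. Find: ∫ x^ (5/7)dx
Power rule: ∫ x^(5/7) dx = x^(12/7)/(12/7) + C

Answer: (7/12)·x^(12/7) + C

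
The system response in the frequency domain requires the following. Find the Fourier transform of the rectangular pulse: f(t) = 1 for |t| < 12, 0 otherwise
F(omega)=integral from -12 to 12 of e^(-j*omega*t) dt
=2*sin(12*omega)/omega=24*sinc(12*omega/pi)

Answer: 2*sin(12*omega)/omega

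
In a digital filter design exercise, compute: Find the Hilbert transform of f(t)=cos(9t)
The Hilbert transform shifts each frequency component by -pi/2.
H{cos(wt)} = sin(wt)
With w = 9: H{cos(9t)} = sin(9t)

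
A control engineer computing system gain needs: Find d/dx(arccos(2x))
d/dx[arccos(u)]=-u'/√(1-u²), u=2x, u'=2

Answer: -2/√(1 - 4x²)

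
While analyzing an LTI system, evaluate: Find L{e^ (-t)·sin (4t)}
First shifting: L{e^(at)f(t)} = F(s-a)
L{sin(4t)} = 4/(s²+16)
Shift: 4/((s+1)²+16)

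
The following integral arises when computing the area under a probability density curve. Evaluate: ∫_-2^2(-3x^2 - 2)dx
Step 1: Find antiderivative F(x)=-x^3-2x
Step 2: F(2) - F(-2)=-12 - (12)=-24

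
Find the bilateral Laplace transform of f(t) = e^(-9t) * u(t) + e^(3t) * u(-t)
For e^(-9t)*u(t): L = 1/(s + 9), Re(s) > -9
For e^(3t)*u(-t): L = -1/(s-3), Re(s) < 3
Combined: F(s) = 1/(s + 9) - 1/(s-3), -9 < Re(s) < 3

Answer: 1/(s + 9) - 1/(s-3), ROC: -9 < Re(s) < 3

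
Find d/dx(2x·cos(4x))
Product rule: (fg)' = f'g + fg'
f = 2x, f' = 2
g = cos(4x), g' = -4·sin(4x)

Answer: 2·cos(4x) - 8x·sin(4x)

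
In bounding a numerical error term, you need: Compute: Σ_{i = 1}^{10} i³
Using formula: Σ i^3 = [n(n+1)/2]² = [10·11/2]² = 3025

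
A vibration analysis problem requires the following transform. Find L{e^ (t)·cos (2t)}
First shifting: L{e^(at)f(t)} = F(s-a)
L{cos(2t)} = s/(s²+4)
Shift: (s-1)/((s-1)²+4)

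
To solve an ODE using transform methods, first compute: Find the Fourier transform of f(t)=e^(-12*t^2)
The Fourier transform of a Gaussian e^(-a * t^2) is sqrt(pi/a) * e^(-omega^2/(4a)).
With a=12: F(omega)=sqrt(pi/12) * e^(-omega^2/48)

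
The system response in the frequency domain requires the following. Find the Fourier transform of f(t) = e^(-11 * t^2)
The Fourier transform of a Gaussian e^(-a*t^2) is sqrt(pi/a)*e^(-omega^2/(4a)).
With a = 11: F(omega) = sqrt(pi/11)*e^(-omega^2/44)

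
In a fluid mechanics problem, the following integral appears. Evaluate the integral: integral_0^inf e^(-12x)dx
integral_0^inf e^(-12x) dx=[-1/12*e^(-12x)]_0^inf
=0 - (-1/12)=1/12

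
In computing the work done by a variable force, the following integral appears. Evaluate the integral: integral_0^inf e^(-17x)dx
integral_0^inf e^(-17x) dx = [-1/17 * e^(-17x)]_0^inf
= 0 - (-1/17) = 1/17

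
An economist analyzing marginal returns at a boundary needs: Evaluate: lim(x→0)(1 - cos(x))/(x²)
Using 1-cos(u) ≈ u²/2 for small u:
(1-cos(x)) ≈ (x)²/2=1x²/2
So limit=1/(2·1)=1/2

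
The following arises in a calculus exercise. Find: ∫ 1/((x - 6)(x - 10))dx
Partial fractions: 1/((x-6)(x-10)) = A/(x-6)+B/(x-10)
A = -1/4, B = 1/4
∫ [-1/4· 1/(x-6)+1/4· 1/(x-10)] dx
= (1/4)[ln|x-10| - ln|x-6|]+C

Answer: (1/4)·ln|(x-10)/(x-6)|+C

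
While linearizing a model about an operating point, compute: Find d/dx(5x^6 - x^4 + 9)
Power rule: d/dx(ax^n) = n·a·x^(n-1)
Term by term: 30·x^5 - 4·x^3

Answer: 30x^5 - 4x^3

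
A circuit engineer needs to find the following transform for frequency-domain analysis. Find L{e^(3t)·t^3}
First shifting: L{e^(at)f(t)}=F(s-a)
L{t^3}=6/s^4
Shift s → s-3: 6/(s-3)^4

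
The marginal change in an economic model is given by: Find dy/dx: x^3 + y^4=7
Differentiate: 3x^2+4y^3·(dy/dx) = 0
dy/dx = -3x^2/(4y^3)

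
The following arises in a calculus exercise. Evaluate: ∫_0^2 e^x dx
Antiderivative: e^x
Evaluate: (e^2 - 1)

Answer: e^2 - 1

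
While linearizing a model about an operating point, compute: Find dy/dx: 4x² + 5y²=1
Differentiate: 8x+10y·(dy/dx)=0
dy/dx=-8x/(10y)=-(4/5)·(x/y)

Answer: dy/dx=-(4/5)·(x/y)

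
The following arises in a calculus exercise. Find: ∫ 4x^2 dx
Using power rule: ∫ 4x^2 dx=4/3 x^3+C=(4/3)x^3+C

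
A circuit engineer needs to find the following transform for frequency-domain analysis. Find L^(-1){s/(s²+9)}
L^(-1){s/(s² + w²)} = cos(wt)
Here w = 3

Answer: cos(3t)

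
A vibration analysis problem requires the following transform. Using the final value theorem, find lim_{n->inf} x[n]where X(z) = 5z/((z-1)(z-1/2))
Final value theorem: lim x[n]=lim_{z->1} (z-1)*X(z)
(z-1)*X(z)=5z/(z-1/2)
As z->1: 5/(1-1/2)=5/(1/2)=10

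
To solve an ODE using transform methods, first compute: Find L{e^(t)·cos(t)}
First shifting: L{e^(at)f(t)}=F(s-a)
L{cos(t)}=s/(s² + 1)
Shift: (s-1)/((s-1)² + 1)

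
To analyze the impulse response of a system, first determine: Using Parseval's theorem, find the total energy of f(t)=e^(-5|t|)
Parseval's theorem: E = integral |f(t)|^2 dt = (1/2pi) integral |F(omega)|^2 domega
E = integral_{-inf}^{inf} e^(-10|t|) dt = 2 * integral_0^inf e^(-10t) dt = 2/(2 * 5) = 1/5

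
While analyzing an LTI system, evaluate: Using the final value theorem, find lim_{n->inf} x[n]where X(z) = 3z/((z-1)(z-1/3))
Final value theorem: lim x[n] = lim_{z->1} (z-1)*X(z)
(z-1)*X(z) = 3z/(z-1/3)
As z->1: 3/(1 - 1/3) = 3/(2/3) = 9/2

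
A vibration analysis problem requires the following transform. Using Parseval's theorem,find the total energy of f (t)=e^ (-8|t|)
Parseval's theorem: E = integral |f(t)|^2 dt = (1/2pi) integral |F(omega)|^2 domega
E = integral_{-inf}^{inf} e^(-16|t|) dt = 2*integral_0^inf e^(-16t) dt = 2/(2*8) = 1/8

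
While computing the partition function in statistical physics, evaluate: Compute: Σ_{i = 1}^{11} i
Using formula: Σ i^1=n(n + 1)/2=11·12/2=66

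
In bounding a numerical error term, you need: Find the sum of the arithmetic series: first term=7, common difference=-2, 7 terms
Last term: a_n=7+(7-1)·-2=-5
Sum=n(a_1+a_n)/2=7(7+(-5))/2=7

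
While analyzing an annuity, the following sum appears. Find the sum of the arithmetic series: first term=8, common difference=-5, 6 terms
Last term: a_n=8+(6-1)·-5=-17
Sum=n(a_1+a_n)/2=6(8+(-17))/2=-27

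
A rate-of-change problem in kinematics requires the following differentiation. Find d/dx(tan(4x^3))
Chain rule: d/dx[tan(u)] = sec²(u)·u' where u = 4x^3
u' = 12x^2

Answer: 12x^2·sec²(4x^3)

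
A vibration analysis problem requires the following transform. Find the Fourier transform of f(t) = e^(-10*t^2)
The Fourier transform of a Gaussian e^(-a * t^2) is sqrt(pi/a) * e^(-omega^2/(4a)).
With a = 10: F(omega) = sqrt(pi/10) * e^(-omega^2/40)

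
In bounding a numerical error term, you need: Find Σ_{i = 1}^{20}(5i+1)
= 5·Σ i + 1·20 = 5·210 + 20 = 1070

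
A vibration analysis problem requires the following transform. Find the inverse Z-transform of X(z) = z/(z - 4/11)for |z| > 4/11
Standard pair: z/(z-a) <-> a^n * u[n] for causal signals
With a=4/11: x[n]=(4/11)^n * u[n]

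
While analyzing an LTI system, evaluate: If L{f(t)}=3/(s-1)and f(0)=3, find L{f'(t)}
L{f'(t)}=s·F(s) - f(0)=3s/(s-1)-3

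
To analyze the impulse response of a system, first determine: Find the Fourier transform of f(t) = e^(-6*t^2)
The Fourier transform of a Gaussian e^(-a*t^2) is sqrt(pi/a)*e^(-omega^2/(4a)).
With a=6: F(omega)=sqrt(pi/6)*e^(-omega^2/24)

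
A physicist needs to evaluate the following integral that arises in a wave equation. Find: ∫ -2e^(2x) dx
Since d/dx[e^(2x)] = 2e^(2x), we get -1 e^(2x)+C

Answer: -e^(2x)+C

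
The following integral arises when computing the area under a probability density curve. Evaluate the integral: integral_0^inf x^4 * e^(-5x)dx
This is a Gamma integral. Substitute u=5x (du=5 dx):
integral_0^inf x^4 * e^(-5x) dx=(1/5^5) integral_0^inf u^4 * e^(-u) du
=Gamma(5)/5^5=4!/5^5=24/3125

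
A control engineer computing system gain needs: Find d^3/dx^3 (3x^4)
Apply power rule 3 times:
d^1: 12x^3
d^2: 36x^2
d^3: 72x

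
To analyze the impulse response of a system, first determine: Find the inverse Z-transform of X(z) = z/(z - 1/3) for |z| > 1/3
Standard pair: z/(z-a) <-> a^n * u[n] for causal signals
With a=1/3: x[n]=(1/3)^n * u[n]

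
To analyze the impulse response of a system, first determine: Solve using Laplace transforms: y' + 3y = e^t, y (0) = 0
Take L: sY - 0 + 3Y=1/(s-1)
Y(s + 3)=1/(s-1) + 0
Y=1/((s-1)(s + 3)) + 0/(s + 3)
Partial fractions: 1/((s-1)(s + 3))=(1/4)/(s-1) - (1/4)/(s + 3)
So Y=(1/4)/(s-1) - (1/4)/(s + 3)
Inverse Laplace transform (L^(-1){1/(s-1)}=e^t, L^(-1){1/(s + 3)}=e^(-3t)):

Answer: y(t)=(1/4)·e^t - (1/4)·e^(-3t)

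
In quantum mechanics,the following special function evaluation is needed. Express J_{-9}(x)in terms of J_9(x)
For integer n: J_{-n}(x)=(-1)^n J_n(x)
With n=9: J_{-9}(x)=(-1)^9 J_9(x)=-J_9(x)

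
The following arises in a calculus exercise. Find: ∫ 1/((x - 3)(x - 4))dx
Partial fractions: 1/((x-3)(x-4))=A/(x-3) + B/(x-4)
A=-1, B=1
∫ [-1· 1/(x-3) + 1· 1/(x-4)] dx
=(1)[ln|x-4| - ln|x-3|] + C

Answer: ln|(x-4)/(x-3)| + C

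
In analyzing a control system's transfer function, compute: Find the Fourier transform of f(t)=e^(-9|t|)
Using the standard pair: F{e^(-a|t|)} = 2a/(a^2 + omega^2)
With a = 9: F(omega) = 18/(81 + omega^2)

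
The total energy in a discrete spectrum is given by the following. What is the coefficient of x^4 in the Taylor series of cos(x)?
cos(x)=Σ (-1)^k x^(2k)/(2k)!
For x^4: (-1)^2/4!=1/24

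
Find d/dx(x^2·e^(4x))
Product rule: (fg)' = f'g+fg'
f = x^2, f' = 2x
g = e^(4x), g' = 4·e^(4x)

Answer: 2x·e^(4x)+4x^2·e^(4x)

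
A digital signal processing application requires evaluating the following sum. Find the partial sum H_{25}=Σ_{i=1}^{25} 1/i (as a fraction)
H_25 = 1 + 1/2 + 1/3 + ... + 1/25
= 34052522467/8923714800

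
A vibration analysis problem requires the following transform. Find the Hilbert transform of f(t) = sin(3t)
The Hilbert transform shifts each frequency component by -pi/2.
H{sin(wt)} = -cos(wt)
With w = 3: H{sin(3t)} = -cos(3t)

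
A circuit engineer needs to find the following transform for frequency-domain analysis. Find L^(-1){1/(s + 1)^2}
L^(-1){1/(s-a)^n} = t^(n-1)·e^(at)/(n-1)!
Here a = -1, n = 2: t^1·e^(-t)/1

Answer: t·e^(-t)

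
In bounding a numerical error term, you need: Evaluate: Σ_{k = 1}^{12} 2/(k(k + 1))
Partial fractions: 2/(k(k+1)) = 2/k - 2/(k+1)
Telescoping sum: 2(1-1/13) = 2·12/13

Answer: 24/13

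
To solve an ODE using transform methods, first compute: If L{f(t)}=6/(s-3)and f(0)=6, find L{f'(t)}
L{f'(t)}=s·F(s) - f(0)=6s/(s-3)-6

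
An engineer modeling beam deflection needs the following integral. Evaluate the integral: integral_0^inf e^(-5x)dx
integral_0^inf e^(-5x) dx=[-1/5 * e^(-5x)]_0^inf
=0 - (-1/5)=1/5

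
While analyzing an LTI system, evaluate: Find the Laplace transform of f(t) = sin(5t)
L{sin(wt)}=w/(s² + w²)
L{sin(5t)}=5/(s² + 25)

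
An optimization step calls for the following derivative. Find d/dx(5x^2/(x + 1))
Quotient rule: (f/g)' = (f'g - fg')/g²
f = 5x^2, f' = 10x
g = x + 1, g' = 1

Answer: (10x·(x + 1) - 5x^2)/(x + 1)²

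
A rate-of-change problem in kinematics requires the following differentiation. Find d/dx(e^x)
Chain rule: d/dx[e^u] = e^u · u' where u = x
u' = 1

Answer: 1·e^x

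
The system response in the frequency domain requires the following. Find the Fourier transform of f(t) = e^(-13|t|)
Using the standard pair: F{e^(-a|t|)}=2a/(a^2 + omega^2)
With a=13: F(omega)=26/(169 + omega^2)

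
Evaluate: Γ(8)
Γ(n) = (n-1)! for positive integers
Γ(8) = 7! = 5040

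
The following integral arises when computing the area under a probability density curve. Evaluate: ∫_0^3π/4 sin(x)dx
Antiderivative: -cos(x)
Evaluate at bounds: [-cos(1·3π/4)/1] - [-cos(1·0)/1]
=(-(-√2/2) + (1))/1=1 + √2/2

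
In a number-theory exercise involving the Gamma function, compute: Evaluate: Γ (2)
Γ(n)=(n-1)! for positive integers
Γ(2)=1!=1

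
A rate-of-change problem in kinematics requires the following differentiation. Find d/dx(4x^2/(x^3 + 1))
Quotient rule: (f/g)'=(f'g - fg')/g²
f=4x^2, f'=8x
g=x^3+1, g'=3x^2

Answer: (8x·(x^3+1)-12x^4)/(x^3+1)²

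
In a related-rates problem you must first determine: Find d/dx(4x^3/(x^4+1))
Quotient rule: (f/g)'=(f'g - fg')/g²
f=4x^3, f'=12x^2
g=x^4+1, g'=4x^3

Answer: (12x^2·(x^4+1)-16x^6)/(x^4+1)²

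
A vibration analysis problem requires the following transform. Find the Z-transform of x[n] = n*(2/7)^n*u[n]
Using the property Z{n * a^n * u[n]}=az/(z-a)^2
With a=2/7: X(z)=(2/7)z/(z - 2/7)^2, |z| > 2/7

Answer: (2/7)z/(z - 2/7)^2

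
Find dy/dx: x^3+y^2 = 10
Differentiate: 3x^2+2y·(dy/dx) = 0
dy/dx = -3x^2/(2y)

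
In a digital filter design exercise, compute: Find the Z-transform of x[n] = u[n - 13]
Using the time-shift property: Z{u[n-13]}=z^(-13)*z/(z-1)
=z^(-12)/(z-1)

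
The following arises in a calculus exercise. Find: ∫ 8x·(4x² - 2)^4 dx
Let u=4x² - 2, du=8x dx
∫ u^4 du=u^5/5+C

Answer: (4x² - 2)^5/5+C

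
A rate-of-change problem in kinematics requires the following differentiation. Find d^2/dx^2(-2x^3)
Apply power rule 2 times:
d^1: -6x^2
d^2: -12x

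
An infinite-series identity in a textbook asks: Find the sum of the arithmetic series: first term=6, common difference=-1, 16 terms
Last term: a_n=6 + (16 - 1)·-1=-9
Sum=n(a_1 + a_n)/2=16(6 + (-9))/2=-24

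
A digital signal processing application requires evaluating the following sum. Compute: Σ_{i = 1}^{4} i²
Using formula: Σ i^2 = n(n+1)(2n+1)/6 = 4·5·9/6 = 30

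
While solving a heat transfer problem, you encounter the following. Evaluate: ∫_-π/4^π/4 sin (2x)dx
Antiderivative: -cos(2x)/2
Evaluate at bounds: [-cos(2·π/4)/2] - [-cos(2·-π/4)/2]
=(-(0)+(0))/2=0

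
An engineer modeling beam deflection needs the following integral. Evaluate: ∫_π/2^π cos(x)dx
Antiderivative: sin(x)
Evaluate at bounds: [sin(1·π)/1] - [sin(1·π/2)/1]
= ((0) - (1))/1 = -1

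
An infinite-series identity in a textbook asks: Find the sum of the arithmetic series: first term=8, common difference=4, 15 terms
Last term: a_n = 8+(15-1)·4 = 64
Sum = n(a_1+a_n)/2 = 15(8+64)/2 = 540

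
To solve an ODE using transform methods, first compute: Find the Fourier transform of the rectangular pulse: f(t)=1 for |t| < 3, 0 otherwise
F(omega)=integral from -3 to 3 of e^(-j*omega*t) dt
=2*sin(3*omega)/omega=6*sinc(3*omega/pi)

Answer: 2*sin(3*omega)/omega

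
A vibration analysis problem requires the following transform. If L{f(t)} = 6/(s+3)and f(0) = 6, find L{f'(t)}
L{f'(t)} = s·F(s) - f(0) = 6s/(s + 3) - 6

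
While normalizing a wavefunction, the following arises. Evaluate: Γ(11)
Γ(n)=(n-1)! for positive integers
Γ(11)=10!=3628800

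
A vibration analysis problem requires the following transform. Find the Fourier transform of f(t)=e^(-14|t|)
Using the standard pair: F{e^(-a|t|)} = 2a/(a^2 + omega^2)
With a = 14: F(omega) = 28/(196 + omega^2)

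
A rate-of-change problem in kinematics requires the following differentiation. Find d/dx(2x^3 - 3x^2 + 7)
Power rule: d/dx(ax^n) = n·a·x^(n-1)
Term by term: 6·x^2 - 6·x

Answer: 6x^2 - 6x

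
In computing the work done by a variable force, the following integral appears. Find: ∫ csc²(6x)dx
Since d/dx[-cot(6x)]=6csc²(6x), integral=-cot(6x)/6+C

Answer: (-1/6)cot(6x)+C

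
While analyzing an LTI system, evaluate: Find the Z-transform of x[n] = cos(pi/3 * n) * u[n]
Z{cos(w0*n)*u[n]}=z(z - cos(w0))/(z^2 - 2z*cos(w0) + 1)
With w0=pi/3: X(z)=z(z - cos(pi/3))/(z^2 - 2z*cos(pi/3) + 1)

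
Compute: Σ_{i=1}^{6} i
Using formula: Σ i^1=n(n + 1)/2=6·7/2=21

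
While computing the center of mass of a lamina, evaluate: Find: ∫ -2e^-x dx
Since d/dx[e^-x] = - e^-x, we get 2e^-x+C

Answer: 2e^-x+C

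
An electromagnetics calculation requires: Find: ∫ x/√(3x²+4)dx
Let u = 3x² + 4, du = 6x dx
∫ (1/6)·u^(-1/2) du = √u/3 + C

Answer: √(3x² + 4)/3 + C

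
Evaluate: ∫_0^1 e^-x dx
Antiderivative: -e^-x
Evaluate: -(e^-1-1)

Answer: (e^-1-1)/(-1)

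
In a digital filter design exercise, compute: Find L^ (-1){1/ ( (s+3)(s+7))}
Partial fractions: 1/((s + 3)(s + 7))=A/(s + 3) + B/(s + 7)
Cover-up: A=1/(s + 7)|_{s=-3}=1/4; B=1/(s + 3)|_{s=-7}=-1/4
L^(-1)=(1/4)e^(-3t) - (1/4)e^(-7t)

Answer: (1/4)(e^(-3t) - e^(-7t))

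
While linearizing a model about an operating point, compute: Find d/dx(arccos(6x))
d/dx[arccos(u)] = -u'/√(1-u²), u = 6x, u' = 6

Answer: -6/√(1 - 36x²)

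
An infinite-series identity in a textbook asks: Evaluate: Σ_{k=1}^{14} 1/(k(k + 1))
Partial fractions: 1/(k(k+1))=1/k - 1/(k+1)
Telescoping sum: 1(1-1/15)=1·14/15

Answer: 14/15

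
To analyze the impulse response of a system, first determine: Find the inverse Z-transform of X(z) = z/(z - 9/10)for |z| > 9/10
Standard pair: z/(z-a) <-> a^n * u[n] for causal signals
With a=9/10: x[n]=(9/10)^n * u[n]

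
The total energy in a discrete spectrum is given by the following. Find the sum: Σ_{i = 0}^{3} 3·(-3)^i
Geometric series: S = a(1 - r^n)/(1 - r)
a = 3, r = -3, n = 4
S = 3(1-81)/4 = -60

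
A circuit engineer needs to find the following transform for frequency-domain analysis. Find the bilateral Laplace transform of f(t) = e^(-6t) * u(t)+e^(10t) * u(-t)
For e^(-6t)*u(t): L=1/(s+6), Re(s) > -6
For e^(10t)*u(-t): L=-1/(s-10), Re(s) < 10
Combined: F(s)=1/(s+6)-1/(s-10), -6 < Re(s) < 10

Answer: 1/(s+6)-1/(s-10), ROC: -6 < Re(s) < 10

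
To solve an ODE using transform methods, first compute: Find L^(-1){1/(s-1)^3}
L^(-1){1/(s-a)^n}=t^(n-1)·e^(at)/(n-1)!
Here a=1, n=3: t^2·e^(t)/2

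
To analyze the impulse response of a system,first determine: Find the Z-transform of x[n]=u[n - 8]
Using the time-shift property: Z{u[n-8]} = z^(-8)*z/(z-1)
= z^(-7)/(z-1)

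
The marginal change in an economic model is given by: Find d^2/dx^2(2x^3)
Apply power rule 2 times:
d^1: 6x^2
d^2: 12x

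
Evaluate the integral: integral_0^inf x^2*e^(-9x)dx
This is a Gamma integral. Substitute u = 9x (du = 9 dx):
integral_0^inf x^2*e^(-9x) dx = (1/9^3) integral_0^inf u^2*e^(-u) du
= Gamma(3)/9^3 = 2!/9^3 = 2/729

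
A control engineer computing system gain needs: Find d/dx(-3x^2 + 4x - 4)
Power rule: d/dx(ax^n)=n·a·x^(n-1)
Term by term: -6·x + 4

Answer: -6x + 4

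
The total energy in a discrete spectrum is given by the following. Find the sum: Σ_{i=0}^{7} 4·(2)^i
Geometric series: S=a(1 - r^n)/(1 - r)
a=4, r=2, n=8
S=4(1-256)/-1=1020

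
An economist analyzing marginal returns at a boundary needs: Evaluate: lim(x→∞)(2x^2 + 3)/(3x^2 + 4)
Divide numerator and denominator by x^2:
lim (2+3/x^2)/(3+4/x^2) = 2/3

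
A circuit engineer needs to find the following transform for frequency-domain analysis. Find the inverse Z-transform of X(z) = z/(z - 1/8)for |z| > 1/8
Standard pair: z/(z-a) <-> a^n*u[n] for causal signals
With a = 1/8: x[n] = (1/8)^n*u[n]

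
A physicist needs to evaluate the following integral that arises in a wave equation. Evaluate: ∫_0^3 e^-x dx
Antiderivative: -e^-x
Evaluate: -(e^-3-1)

Answer: (e^-3-1)/(-1)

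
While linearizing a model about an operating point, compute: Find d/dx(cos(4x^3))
Chain rule: d/dx[cos(u)]=-sin(u)·u' where u=4x^3
u'=12x^2

Answer: -12x^2·sin(4x^3)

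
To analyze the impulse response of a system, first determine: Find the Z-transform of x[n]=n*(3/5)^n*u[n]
Using the property Z{n*a^n*u[n]} = az/(z-a)^2
With a = 3/5: X(z) = (3/5)z/(z - 3/5)^2, |z| > 3/5

Answer: (3/5)z/(z - 3/5)^2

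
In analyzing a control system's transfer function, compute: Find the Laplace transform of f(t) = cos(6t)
L{cos(wt)} = s/(s² + w²)
L{cos(6t)} = s/(s² + 36)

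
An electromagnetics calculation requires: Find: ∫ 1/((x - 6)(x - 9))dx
Partial fractions: 1/((x-6)(x-9)) = A/(x-6)+B/(x-9)
A = -1/3, B = 1/3
∫ [-1/3· 1/(x-6)+1/3· 1/(x-9)] dx
= (1/3)[ln|x-9| - ln|x-6|]+C

Answer: (1/3)·ln|(x-9)/(x-6)|+C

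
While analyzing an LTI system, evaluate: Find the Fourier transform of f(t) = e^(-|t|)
Using the standard pair: F{e^(-a|t|)}=2a/(a^2+omega^2)
With a=1: F(omega)=2/(1+omega^2)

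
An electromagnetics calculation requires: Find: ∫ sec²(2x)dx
Since d/dx[tan(2x)] = 2sec²(2x), integral = tan(2x)/2+C

Answer: (1/2)tan(2x)+C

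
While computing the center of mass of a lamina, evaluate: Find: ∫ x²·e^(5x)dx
Integration by parts twice:
First: u = x², dv = e^(5x) dx => x²e^(5x)/5 - (2/5)∫ xe^(5x) dx
Second (∫ xe^(5x) dx): xe^(5x)/5 - e^(5x)/25
Combining: e^(5x)(x²/5 - 2x/25 + 2/125) + C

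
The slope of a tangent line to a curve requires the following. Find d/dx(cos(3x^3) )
Chain rule: d/dx[cos(u)]=-sin(u)·u' where u=3x^3
u'=9x^2

Answer: -9x^2·sin(3x^3)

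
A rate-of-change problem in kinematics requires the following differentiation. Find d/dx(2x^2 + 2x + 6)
Power rule: d/dx(ax^n) = n·a·x^(n-1)
Term by term: 4·x+2

Answer: 4x+2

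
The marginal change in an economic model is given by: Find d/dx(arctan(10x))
d/dx[arctan(u)] = u'/(1 + u²), u = 10x, u' = 10

Answer: 10/(1 + 100x²)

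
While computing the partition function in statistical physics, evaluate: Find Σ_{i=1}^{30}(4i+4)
= 4·Σ i+4·30 = 4·465+120 = 1980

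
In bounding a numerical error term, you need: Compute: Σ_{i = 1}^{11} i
Using formula: Σ i^1 = n(n+1)/2 = 11·12/2 = 66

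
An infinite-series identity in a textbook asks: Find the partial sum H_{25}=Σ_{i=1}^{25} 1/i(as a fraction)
H_25=1+1/2+1/3+...+1/25
=34052522467/8923714800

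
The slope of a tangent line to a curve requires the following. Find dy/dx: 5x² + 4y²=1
Differentiate: 10x+8y·(dy/dx) = 0
dy/dx = -10x/(8y) = -(5/4)·(x/y)

Answer: dy/dx = -(5/4)·(x/y)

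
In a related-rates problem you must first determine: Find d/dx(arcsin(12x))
d/dx[arcsin(u)]=u'/√(1-u²), u=12x, u'=12

Answer: 12/√(1-144x²)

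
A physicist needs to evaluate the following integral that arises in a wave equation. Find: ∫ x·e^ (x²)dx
Let u = x², du = 2x dx
∫ (1/2)e^u du = e^u/2 + C

Answer: e^(x²)/2 + C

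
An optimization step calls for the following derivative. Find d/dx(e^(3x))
Chain rule: d/dx[e^u]=e^u · u' where u=3x
u'=3

Answer: 3·e^(3x)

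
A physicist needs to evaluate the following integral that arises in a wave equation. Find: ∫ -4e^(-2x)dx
Since d/dx[e^(-2x)]=-2e^(-2x), we get 2 e^(-2x) + C

Answer: 2e^(-2x) + C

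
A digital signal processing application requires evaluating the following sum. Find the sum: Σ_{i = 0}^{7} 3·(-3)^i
Geometric series: S=a(1 - r^n)/(1 - r)
a=3, r=-3, n=8
S=3(1 - 6561)/4=-4920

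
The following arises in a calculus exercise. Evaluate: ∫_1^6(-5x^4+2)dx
Step 1: Find antiderivative F(x) = -x^5+2x
Step 2: F(6) - F(1) = -7764 - (1) = -7765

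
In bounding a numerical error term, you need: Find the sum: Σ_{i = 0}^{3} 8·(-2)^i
Geometric series: S = a(1 - r^n)/(1 - r)
a = 8, r = -2, n = 4
S = 8(1-16)/3 = -40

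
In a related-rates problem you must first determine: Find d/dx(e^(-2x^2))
Chain rule: d/dx[e^u]=e^u · u' where u=-2x^2
u'=-4x

Answer: -4x·e^(-2x^2)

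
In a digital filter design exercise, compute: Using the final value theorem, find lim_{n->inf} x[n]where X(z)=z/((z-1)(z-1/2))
Final value theorem: lim x[n] = lim_{z->1} (z-1)*X(z)
(z-1)*X(z) = z/(z-1/2)
As z->1: 1/(1-1/2) = 1/(1/2) = 2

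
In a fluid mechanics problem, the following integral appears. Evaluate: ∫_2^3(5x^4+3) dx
Step 1: Find antiderivative F(x)=x^5 + 3x
Step 2: F(3) - F(2)=252 - (38)=214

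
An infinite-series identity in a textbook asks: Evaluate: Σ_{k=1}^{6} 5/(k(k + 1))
Partial fractions: 5/(k(k+1)) = 5/k - 5/(k+1)
Telescoping sum: 5(1-1/7) = 5·6/7

Answer: 30/7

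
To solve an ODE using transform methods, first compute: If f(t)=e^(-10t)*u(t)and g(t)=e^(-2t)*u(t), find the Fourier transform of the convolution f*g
By the convolution theorem: F{f*g} = F(omega)*G(omega)
F(omega) = 1/(10 + j*omega), G(omega) = 1/(2 + j*omega)
F{f*g} = 1/((10 + j*omega)(2 + j*omega))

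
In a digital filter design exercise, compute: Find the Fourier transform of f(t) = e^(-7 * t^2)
The Fourier transform of a Gaussian e^(-a * t^2) is sqrt(pi/a) * e^(-omega^2/(4a)).
With a=7: F(omega)=sqrt(pi/7) * e^(-omega^2/28)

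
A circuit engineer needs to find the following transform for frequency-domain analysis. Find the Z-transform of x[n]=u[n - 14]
Using the time-shift property: Z{u[n-14]}=z^(-14)*z/(z-1)
=z^(-13)/(z-1)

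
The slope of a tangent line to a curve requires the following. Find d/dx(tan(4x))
Chain rule: d/dx[tan(u)] = sec²(u)·u' where u = 4x
u' = 4

Answer: 4·sec²(4x)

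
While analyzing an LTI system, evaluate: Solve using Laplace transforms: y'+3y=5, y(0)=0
Take L of both sides: sY(s) - 0 + 3Y(s)=5/s
Y(s)(s + 3)=5/s + 0
Y(s)=5/(s(s + 3)) + 0/(s + 3)
Partial fractions: 5/(s(s + 3))=(5/3)/s - (5/3)/(s + 3)
So Y(s)=(5/3)/s - (5/3)/(s + 3)
Inverse transform (L^(-1){1/s}=1, L^(-1){1/(s + 3)}=e^(-3t)):

Answer: y(t)=5/3 - (5/3)·e^(-3t)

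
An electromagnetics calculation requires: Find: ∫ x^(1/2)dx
Power rule: ∫ x^(1/2) dx = x^(3/2)/(3/2) + C

Answer: (2/3)·x^(3/2) + C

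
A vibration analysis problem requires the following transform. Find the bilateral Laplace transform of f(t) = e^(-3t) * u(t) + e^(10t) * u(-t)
For e^(-3t) * u(t): L = 1/(s+3), Re(s) > -3
For e^(10t) * u(-t): L = -1/(s-10), Re(s) < 10
Combined: F(s) = 1/(s+3)-1/(s-10), -3 < Re(s) < 10

Answer: 1/(s+3)-1/(s-10), ROC: -3 < Re(s) < 10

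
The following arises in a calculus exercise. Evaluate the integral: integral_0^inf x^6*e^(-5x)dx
This is a Gamma integral. Substitute u=5x (du=5 dx):
integral_0^inf x^6 * e^(-5x) dx=(1/5^7) integral_0^inf u^6 * e^(-u) du
=Gamma(7)/5^7=6!/5^7=720/78125

Answer: 144/15625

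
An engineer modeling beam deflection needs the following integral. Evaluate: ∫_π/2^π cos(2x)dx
Antiderivative: sin(2x)/2
Evaluate at bounds: [sin(2·π)/2] - [sin(2·π/2)/2]
=((0) - (0))/2=0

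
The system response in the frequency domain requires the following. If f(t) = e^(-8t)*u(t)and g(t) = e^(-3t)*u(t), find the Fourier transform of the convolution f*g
By the convolution theorem: F{f*g}=F(omega)*G(omega)
F(omega)=1/(8 + j*omega), G(omega)=1/(3 + j*omega)
F{f*g}=1/((8 + j*omega)(3 + j*omega))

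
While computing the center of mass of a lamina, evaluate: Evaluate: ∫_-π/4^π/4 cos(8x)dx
Antiderivative: sin(8x)/8
Evaluate at bounds: [sin(8·π/4)/8] - [sin(8·-π/4)/8]
= ((0) - (0))/8 = 0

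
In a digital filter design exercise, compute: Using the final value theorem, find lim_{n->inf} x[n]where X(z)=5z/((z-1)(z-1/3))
Final value theorem: lim x[n] = lim_{z->1} (z-1)*X(z)
(z-1)*X(z) = 5z/(z-1/3)
As z->1: 5/(1 - 1/3) = 5/(2/3) = 15/2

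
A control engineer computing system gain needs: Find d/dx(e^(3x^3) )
Chain rule: d/dx[e^u] = e^u · u' where u = 3x^3
u' = 9x^2

Answer: 9x^2·e^(3x^3)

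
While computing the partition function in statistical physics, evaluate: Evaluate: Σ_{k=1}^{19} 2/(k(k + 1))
Partial fractions: 2/(k(k+1))=2/k - 2/(k+1)
Telescoping sum: 2(1-1/20)=2·19/20

Answer: 19/10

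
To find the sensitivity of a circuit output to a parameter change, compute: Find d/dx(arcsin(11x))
d/dx[arcsin(u)] = u'/√(1-u²), u = 11x, u' = 11

Answer: 11/√(1-121x²)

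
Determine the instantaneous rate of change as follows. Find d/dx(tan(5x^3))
Chain rule: d/dx[tan(u)] = sec²(u)·u' where u = 5x^3
u' = 15x^2

Answer: 15x^2·sec²(5x^3)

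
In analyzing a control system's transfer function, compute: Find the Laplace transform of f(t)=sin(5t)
L{sin(wt)} = w/(s² + w²)
L{sin(5t)} = 5/(s² + 25)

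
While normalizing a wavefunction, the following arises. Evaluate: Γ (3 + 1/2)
Γ(n+1/2) = (2n)!√π/(4^n·n!)
= 720√π/(64·6) = (15/8)·√π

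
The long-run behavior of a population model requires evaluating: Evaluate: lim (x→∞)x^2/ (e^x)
Apply L'Hôpital 2 times (∞/∞ each time):
Eventually get 2!/(e^x) → 0

Answer: 0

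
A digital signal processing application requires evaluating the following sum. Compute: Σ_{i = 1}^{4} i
Using formula: Σ i^1 = n(n+1)/2 = 4·5/2 = 10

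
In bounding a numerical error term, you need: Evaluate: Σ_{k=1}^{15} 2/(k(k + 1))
Partial fractions: 2/(k(k + 1)) = 2/k - 2/(k + 1)
Telescoping sum: 2(1 - 1/16) = 2·15/16

Answer: 15/8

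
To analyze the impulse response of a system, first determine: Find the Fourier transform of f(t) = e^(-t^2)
The Fourier transform of a Gaussian e^(-t^2) is sqrt(pi)*e^(-omega^2/4).
With a = 1: F(omega) = sqrt(pi)*e^(-omega^2/4)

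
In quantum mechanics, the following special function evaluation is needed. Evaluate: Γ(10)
Γ(n) = (n-1)! for positive integers
Γ(10) = 9! = 362880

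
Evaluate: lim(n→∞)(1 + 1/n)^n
This is the definition of e^1: lim(1 + 1/n)^n = e^1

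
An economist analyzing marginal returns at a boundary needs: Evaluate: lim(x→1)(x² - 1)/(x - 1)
Factor: (x² - 1)=(x-1)(x+1)
Cancel (x-1): lim(x→1) (x+1)=2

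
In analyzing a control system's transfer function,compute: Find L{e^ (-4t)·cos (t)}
First shifting: L{e^(at)f(t)} = F(s-a)
L{cos(t)} = s/(s²+1)
Shift: (s+4)/((s+4)²+1)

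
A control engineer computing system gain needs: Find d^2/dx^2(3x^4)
Apply power rule 2 times:
d^1: 12x^3
d^2: 36x^2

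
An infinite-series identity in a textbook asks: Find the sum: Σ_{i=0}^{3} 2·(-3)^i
Geometric series: S = a(1 - r^n)/(1 - r)
a = 2, r = -3, n = 4
S = 2(1-81)/4 = -40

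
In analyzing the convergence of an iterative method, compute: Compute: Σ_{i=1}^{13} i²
Using formula: Σ i^2=n(n+1)(2n+1)/6=13·14·27/6=819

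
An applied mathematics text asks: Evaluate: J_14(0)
J_n(0)=0 for all n > 0 (Bessel function of first kind)
J_14(0)=0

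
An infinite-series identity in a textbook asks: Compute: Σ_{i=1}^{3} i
Using formula: Σ i^1=n(n+1)/2=3·4/2=6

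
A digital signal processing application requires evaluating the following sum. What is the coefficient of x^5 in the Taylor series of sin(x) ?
sin(x)=Σ (-1)^k x^(2k+1)/(2k+1)!
For x^5: (-1)^2/5!=1/120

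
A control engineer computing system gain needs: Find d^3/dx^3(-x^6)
Apply power rule 3 times:
d^1: -6x^5
d^2: -30x^4
d^3: -120x^3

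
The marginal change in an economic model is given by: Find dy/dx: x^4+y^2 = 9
Differentiate: 4x^3+2y·(dy/dx)=0
dy/dx=-4x^3/(2y)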